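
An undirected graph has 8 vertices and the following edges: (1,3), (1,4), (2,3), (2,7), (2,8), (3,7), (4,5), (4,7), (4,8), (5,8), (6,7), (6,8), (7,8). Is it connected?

Step 1: Build adjacency list from edges:
  1: 3, 4
  2: 3, 7, 8
  3: 1, 2, 7
  4: 1, 5, 7, 8
  5: 4, 8
  6: 7, 8
  7: 2, 3, 4, 6, 8
  8: 2, 4, 5, 6, 7

Step 2: Run BFS/DFS from vertex 1:
  Visited: {1, 3, 4, 2, 7, 5, 8, 6}
  Reached 8 of 8 vertices

Step 3: All 8 vertices reached from vertex 1, so the graph is connected.
Answer: Yes, the graph is connected.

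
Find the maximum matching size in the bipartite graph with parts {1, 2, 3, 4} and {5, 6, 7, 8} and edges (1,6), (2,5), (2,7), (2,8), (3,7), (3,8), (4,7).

Step 1: List the neighbors of each left vertex:
  1: 6
  2: 5, 7, 8
  3: 7, 8
  4: 7

Step 2: Greedily match left vertices, then look for augmenting paths:
  Match 1 -- 6
  Match 2 -- 5
  Match 3 -- 8
  Match 4 -- 7
  No augmenting path remains.

Step 3: Verify this is maximum:
  Matching size 4 = min(|L|, |R|) = min(4, 4), which is an upper bound, so this matching is maximum.

Maximum matching: {(1,6), (2,5), (3,8), (4,7)}
Size: 4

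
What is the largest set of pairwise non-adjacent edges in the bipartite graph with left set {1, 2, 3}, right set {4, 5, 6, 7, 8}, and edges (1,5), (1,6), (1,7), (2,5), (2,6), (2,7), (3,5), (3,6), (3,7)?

Step 1: List the neighbors of each left vertex:
  1: 5, 6, 7
  2: 5, 6, 7
  3: 5, 6, 7

Step 2: Greedily match left vertices, then look for augmenting paths:
  Match 1 -- 5
  Match 2 -- 6
  Match 3 -- 7
  No augmenting path remains.

Step 3: Verify this is maximum:
  Matching size 3 = min(|L|, |R|) = min(3, 5), which is an upper bound, so this matching is maximum.

Maximum matching: {(1,5), (2,6), (3,7)}
Size: 3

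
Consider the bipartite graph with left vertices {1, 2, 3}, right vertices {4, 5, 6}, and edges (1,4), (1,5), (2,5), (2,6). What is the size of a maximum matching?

Step 1: List the neighbors of each left vertex:
  1: 4, 5
  2: 5, 6
  3: (none)

Step 2: Greedily match left vertices, then look for augmenting paths:
  Match 1 -- 4
  Match 2 -- 5
  No augmenting path remains.

Step 3: Verify this is maximum:
  Matching has size 2. The vertex set {1, 2} covers every edge and has size 2; any matching has at most one edge per cover vertex, so 2 is maximum (König's theorem).

Maximum matching: {(1,4), (2,5)}
Size: 2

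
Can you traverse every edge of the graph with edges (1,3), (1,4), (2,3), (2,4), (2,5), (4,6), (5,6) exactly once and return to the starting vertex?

Step 1: Find the degree of each vertex:
  deg(1) = 2
  deg(2) = 3
  deg(3) = 2
  deg(4) = 3
  deg(5) = 2
  deg(6) = 2

Step 2: Count vertices with odd degree:
  Odd-degree vertices: 2, 4 (2 total)

Step 3: Apply Euler's theorem:
  - Eulerian circuit exists iff graph is connected and all vertices have even degree
  - Eulerian path exists iff graph is connected and has 0 or 2 odd-degree vertices

Graph is connected with exactly 2 odd-degree vertices (2, 4).
Eulerian path exists (starting and ending at the odd-degree vertices), but no Eulerian circuit.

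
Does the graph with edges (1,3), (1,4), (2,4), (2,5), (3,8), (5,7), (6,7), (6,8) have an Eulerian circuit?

Step 1: Find the degree of each vertex:
  deg(1) = 2
  deg(2) = 2
  deg(3) = 2
  deg(4) = 2
  deg(5) = 2
  deg(6) = 2
  deg(7) = 2
  deg(8) = 2

Step 2: Count vertices with odd degree:
  All vertices have even degree (0 odd-degree vertices)

Step 3: Apply Euler's theorem:
  - Eulerian circuit exists iff graph is connected and all vertices have even degree
  - Eulerian path exists iff graph is connected and has 0 or 2 odd-degree vertices

Graph is connected with 0 odd-degree vertices.
Both Eulerian circuit and Eulerian path exist.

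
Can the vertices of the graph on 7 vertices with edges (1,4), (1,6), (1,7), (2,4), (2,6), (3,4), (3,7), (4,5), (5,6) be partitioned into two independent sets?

Step 1: Attempt 2-coloring using BFS:
  Start at vertex 1, assign color 0
  Color vertex 4 with color 1 (neighbor of 1)
  Color vertex 6 with color 1 (neighbor of 1)
  Color vertex 7 with color 1 (neighbor of 1)
  Color vertex 2 with color 0 (neighbor of 4)
  Color vertex 3 with color 0 (neighbor of 4)
  Color vertex 5 with color 0 (neighbor of 4)

Step 2: 2-coloring succeeded. No conflicts found.
  Set A (color 0): {1, 2, 3, 5}
  Set B (color 1): {4, 6, 7}

The graph is bipartite with partition {1, 2, 3, 5}, {4, 6, 7}.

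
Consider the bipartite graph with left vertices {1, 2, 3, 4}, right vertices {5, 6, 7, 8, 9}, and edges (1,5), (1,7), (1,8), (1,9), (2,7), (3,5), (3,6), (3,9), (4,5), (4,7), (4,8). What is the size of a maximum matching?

Step 1: List the neighbors of each left vertex:
  1: 5, 7, 8, 9
  2: 7
  3: 5, 6, 9
  4: 5, 7, 8

Step 2: Greedily match left vertices, then look for augmenting paths:
  Match 1 -- 5
  Match 2 -- 7
  Match 3 -- 6
  Match 4 -- 8
  No augmenting path remains.

Step 3: Verify this is maximum:
  Matching size 4 = min(|L|, |R|) = min(4, 5), which is an upper bound, so this matching is maximum.

Maximum matching: {(1,5), (2,7), (3,6), (4,8)}
Size: 4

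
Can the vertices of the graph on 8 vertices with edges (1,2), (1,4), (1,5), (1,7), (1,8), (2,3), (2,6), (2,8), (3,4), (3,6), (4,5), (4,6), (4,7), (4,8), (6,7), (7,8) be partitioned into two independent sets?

Step 1: Attempt 2-coloring using BFS:
  Start at vertex 1, assign color 0
  Color vertex 2 with color 1 (neighbor of 1)
  Color vertex 4 with color 1 (neighbor of 1)
  Color vertex 5 with color 1 (neighbor of 1)
  Color vertex 7 with color 1 (neighbor of 1)
  Color vertex 8 with color 1 (neighbor of 1)
  Color vertex 3 with color 0 (neighbor of 2)
  Color vertex 6 with color 0 (neighbor of 2)

Step 2: Conflict found! Vertices 2 and 8 are adjacent but have the same color.
This means the graph contains an odd cycle.

The graph is NOT bipartite.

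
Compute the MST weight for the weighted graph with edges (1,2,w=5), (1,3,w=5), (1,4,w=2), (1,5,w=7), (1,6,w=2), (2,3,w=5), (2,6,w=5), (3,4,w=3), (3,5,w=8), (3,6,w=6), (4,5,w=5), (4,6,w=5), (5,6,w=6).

Apply Kruskal's algorithm (sort edges by weight, add if no cycle):

Sorted edges by weight:
  (1,4) w=2
  (1,6) w=2
  (3,4) w=3
  (1,2) w=5
  (1,3) w=5
  (2,3) w=5
  (2,6) w=5
  (4,5) w=5
  (4,6) w=5
  (3,6) w=6
  (5,6) w=6
  (1,5) w=7
  (3,5) w=8

Add edge (1,4) w=2 -- no cycle. Running total: 2
Add edge (1,6) w=2 -- no cycle. Running total: 4
Add edge (3,4) w=3 -- no cycle. Running total: 7
Add edge (1,2) w=5 -- no cycle. Running total: 12
Skip edge (1,3) w=5 -- would create cycle
Skip edge (2,3) w=5 -- would create cycle
Skip edge (2,6) w=5 -- would create cycle
Add edge (4,5) w=5 -- no cycle. Running total: 17

MST edges: (1,4,w=2), (1,6,w=2), (3,4,w=3), (1,2,w=5), (4,5,w=5)
Total MST weight: 2 + 2 + 3 + 5 + 5 = 17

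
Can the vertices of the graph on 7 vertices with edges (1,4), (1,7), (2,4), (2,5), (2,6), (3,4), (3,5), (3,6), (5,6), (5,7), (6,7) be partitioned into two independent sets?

Step 1: Attempt 2-coloring using BFS:
  Start at vertex 1, assign color 0
  Color vertex 4 with color 1 (neighbor of 1)
  Color vertex 7 with color 1 (neighbor of 1)
  Color vertex 2 with color 0 (neighbor of 4)
  Color vertex 3 with color 0 (neighbor of 4)
  Color vertex 5 with color 0 (neighbor of 7)
  Color vertex 6 with color 0 (neighbor of 7)

Step 2: Conflict found! Vertices 2 and 5 are adjacent but have the same color.
This means the graph contains an odd cycle.

The graph is NOT bipartite.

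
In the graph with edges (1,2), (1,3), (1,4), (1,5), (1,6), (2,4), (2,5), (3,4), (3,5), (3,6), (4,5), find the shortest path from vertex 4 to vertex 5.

Step 1: Build adjacency list:
  1: 2, 3, 4, 5, 6
  2: 1, 4, 5
  3: 1, 4, 5, 6
  4: 1, 2, 3, 5
  5: 1, 2, 3, 4
  6: 1, 3

Step 2: BFS from vertex 4 to find shortest path to 5:
  vertex 1 reached at distance 1
  vertex 2 reached at distance 1
  vertex 3 reached at distance 1
  vertex 5 reached at distance 1

Step 3: Shortest path: 4 -> 5
Path length: 1 edge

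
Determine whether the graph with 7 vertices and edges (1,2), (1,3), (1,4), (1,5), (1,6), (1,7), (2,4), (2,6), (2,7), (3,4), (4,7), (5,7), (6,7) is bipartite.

Step 1: Attempt 2-coloring using BFS:
  Start at vertex 1, assign color 0
  Color vertex 2 with color 1 (neighbor of 1)
  Color vertex 3 with color 1 (neighbor of 1)
  Color vertex 4 with color 1 (neighbor of 1)
  Color vertex 5 with color 1 (neighbor of 1)
  Color vertex 6 with color 1 (neighbor of 1)
  Color vertex 7 with color 1 (neighbor of 1)

Step 2: Conflict found! Vertices 2 and 4 are adjacent but have the same color.
This means the graph contains an odd cycle.

The graph is NOT bipartite.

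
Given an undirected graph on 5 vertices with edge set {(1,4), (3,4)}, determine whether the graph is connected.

Step 1: Build adjacency list from edges:
  1: 4
  2: (none)
  3: 4
  4: 1, 3
  5: (none)

Step 2: Run BFS/DFS from vertex 1:
  Visited: {1, 4, 3}
  Reached 3 of 5 vertices

Step 3: Only 3 of 5 vertices reached. Graph is disconnected.
Connected components: {1, 3, 4}, {2}, {5}
Answer: No, the graph is not connected (3 components).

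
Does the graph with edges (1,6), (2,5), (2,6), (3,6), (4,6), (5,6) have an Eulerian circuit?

Step 1: Find the degree of each vertex:
  deg(1) = 1
  deg(2) = 2
  deg(3) = 1
  deg(4) = 1
  deg(5) = 2
  deg(6) = 5

Step 2: Count vertices with odd degree:
  Odd-degree vertices: 1, 3, 4, 6 (4 total)

Step 3: Apply Euler's theorem:
  - Eulerian circuit exists iff graph is connected and all vertices have even degree
  - Eulerian path exists iff graph is connected and has 0 or 2 odd-degree vertices

Graph has 4 odd-degree vertices (need 0 or 2).
Neither Eulerian path nor Eulerian circuit exists.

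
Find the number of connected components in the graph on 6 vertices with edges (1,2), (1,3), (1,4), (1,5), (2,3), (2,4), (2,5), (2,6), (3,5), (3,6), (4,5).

Step 1: Build adjacency list from edges:
  1: 2, 3, 4, 5
  2: 1, 3, 4, 5, 6
  3: 1, 2, 5, 6
  4: 1, 2, 5
  5: 1, 2, 3, 4
  6: 2, 3

Step 2: Run BFS/DFS from vertex 1:
  Visited: {1, 2, 3, 4, 5, 6}
  Reached 6 of 6 vertices

Step 3: All 6 vertices reached from vertex 1, so the graph is connected.
Number of connected components: 1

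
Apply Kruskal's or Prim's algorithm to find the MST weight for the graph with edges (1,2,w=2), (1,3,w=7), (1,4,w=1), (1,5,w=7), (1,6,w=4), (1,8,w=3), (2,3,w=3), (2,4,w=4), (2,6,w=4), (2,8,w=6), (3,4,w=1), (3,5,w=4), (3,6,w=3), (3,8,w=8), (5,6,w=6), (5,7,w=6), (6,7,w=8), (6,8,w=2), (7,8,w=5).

Apply Kruskal's algorithm (sort edges by weight, add if no cycle):

Sorted edges by weight:
  (1,4) w=1
  (3,4) w=1
  (1,2) w=2
  (6,8) w=2
  (1,8) w=3
  (2,3) w=3
  (3,6) w=3
  (1,6) w=4
  (2,4) w=4
  (2,6) w=4
  (3,5) w=4
  (7,8) w=5
  (2,8) w=6
  (5,6) w=6
  (5,7) w=6
  (1,3) w=7
  (1,5) w=7
  (3,8) w=8
  (6,7) w=8

Add edge (1,4) w=1 -- no cycle. Running total: 1
Add edge (3,4) w=1 -- no cycle. Running total: 2
Add edge (1,2) w=2 -- no cycle. Running total: 4
Add edge (6,8) w=2 -- no cycle. Running total: 6
Add edge (1,8) w=3 -- no cycle. Running total: 9
Skip edge (2,3) w=3 -- would create cycle
Skip edge (3,6) w=3 -- would create cycle
Skip edge (1,6) w=4 -- would create cycle
Skip edge (2,4) w=4 -- would create cycle
Skip edge (2,6) w=4 -- would create cycle
Add edge (3,5) w=4 -- no cycle. Running total: 13
Add edge (7,8) w=5 -- no cycle. Running total: 18

MST edges: (1,4,w=1), (3,4,w=1), (1,2,w=2), (6,8,w=2), (1,8,w=3), (3,5,w=4), (7,8,w=5)
Total MST weight: 1 + 1 + 2 + 2 + 3 + 4 + 5 = 18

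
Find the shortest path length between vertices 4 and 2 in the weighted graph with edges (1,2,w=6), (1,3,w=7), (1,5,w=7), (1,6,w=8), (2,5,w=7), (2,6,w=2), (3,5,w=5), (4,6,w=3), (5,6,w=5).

Step 1: Build adjacency list with weights:
  1: 2(w=6), 3(w=7), 5(w=7), 6(w=8)
  2: 1(w=6), 5(w=7), 6(w=2)
  3: 1(w=7), 5(w=5)
  4: 6(w=3)
  5: 1(w=7), 2(w=7), 3(w=5), 6(w=5)
  6: 1(w=8), 2(w=2), 4(w=3), 5(w=5)

Step 2: Apply Dijkstra's algorithm from vertex 4:
  Visit vertex 4 (distance=0)
    Update dist[6] = 3
  Visit vertex 6 (distance=3)
    Update dist[1] = 11
    Update dist[2] = 5
    Update dist[5] = 8
  Visit vertex 2 (distance=5)

Step 3: Shortest path: 4 -> 6 -> 2
Total weight: 3 + 2 = 5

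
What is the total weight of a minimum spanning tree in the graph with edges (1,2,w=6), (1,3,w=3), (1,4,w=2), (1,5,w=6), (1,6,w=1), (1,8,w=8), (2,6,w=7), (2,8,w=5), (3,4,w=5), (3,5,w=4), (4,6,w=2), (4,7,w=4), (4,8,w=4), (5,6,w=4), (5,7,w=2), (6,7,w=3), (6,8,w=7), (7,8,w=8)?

Apply Kruskal's algorithm (sort edges by weight, add if no cycle):

Sorted edges by weight:
  (1,6) w=1
  (1,4) w=2
  (4,6) w=2
  (5,7) w=2
  (1,3) w=3
  (6,7) w=3
  (3,5) w=4
  (4,7) w=4
  (4,8) w=4
  (5,6) w=4
  (2,8) w=5
  (3,4) w=5
  (1,2) w=6
  (1,5) w=6
  (2,6) w=7
  (6,8) w=7
  (1,8) w=8
  (7,8) w=8

Add edge (1,6) w=1 -- no cycle. Running total: 1
Add edge (1,4) w=2 -- no cycle. Running total: 3
Skip edge (4,6) w=2 -- would create cycle
Add edge (5,7) w=2 -- no cycle. Running total: 5
Add edge (1,3) w=3 -- no cycle. Running total: 8
Add edge (6,7) w=3 -- no cycle. Running total: 11
Skip edge (3,5) w=4 -- would create cycle
Skip edge (4,7) w=4 -- would create cycle
Add edge (4,8) w=4 -- no cycle. Running total: 15
Skip edge (5,6) w=4 -- would create cycle
Add edge (2,8) w=5 -- no cycle. Running total: 20

MST edges: (1,6,w=1), (1,4,w=2), (5,7,w=2), (1,3,w=3), (6,7,w=3), (4,8,w=4), (2,8,w=5)
Total MST weight: 1 + 2 + 2 + 3 + 3 + 4 + 5 = 20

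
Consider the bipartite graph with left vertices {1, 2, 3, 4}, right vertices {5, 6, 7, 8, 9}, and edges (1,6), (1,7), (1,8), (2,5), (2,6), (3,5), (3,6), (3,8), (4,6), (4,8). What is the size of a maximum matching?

Step 1: List the neighbors of each left vertex:
  1: 6, 7, 8
  2: 5, 6
  3: 5, 6, 8
  4: 6, 8

Step 2: Greedily match left vertices, then look for augmenting paths:
  Match 1 -- 7
  Match 2 -- 5
  Match 3 -- 8
  Match 4 -- 6
  No augmenting path remains.

Step 3: Verify this is maximum:
  Matching size 4 = min(|L|, |R|) = min(4, 5), which is an upper bound, so this matching is maximum.

Maximum matching: {(1,7), (2,5), (3,8), (4,6)}
Size: 4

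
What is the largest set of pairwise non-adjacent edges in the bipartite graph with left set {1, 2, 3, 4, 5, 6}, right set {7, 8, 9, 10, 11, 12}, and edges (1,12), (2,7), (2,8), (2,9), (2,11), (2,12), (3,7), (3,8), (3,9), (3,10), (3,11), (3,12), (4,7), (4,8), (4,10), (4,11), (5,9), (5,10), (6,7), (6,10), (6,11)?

Step 1: List the neighbors of each left vertex:
  1: 12
  2: 7, 8, 9, 11, 12
  3: 7, 8, 9, 10, 11, 12
  4: 7, 8, 10, 11
  5: 9, 10
  6: 7, 10, 11

Step 2: Greedily match left vertices, then look for augmenting paths:
  Match 1 -- 12
  Match 2 -- 7
  Match 3 -- 8
  Match 4 -- 10
  Match 5 -- 9
  Match 6 -- 11
  No augmenting path remains.

Step 3: Verify this is maximum:
  Matching size 6 = min(|L|, |R|) = min(6, 6), which is an upper bound, so this matching is maximum.

Maximum matching: {(1,12), (2,7), (3,8), (4,10), (5,9), (6,11)}
Size: 6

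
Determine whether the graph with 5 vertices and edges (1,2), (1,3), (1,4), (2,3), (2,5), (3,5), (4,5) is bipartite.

Step 1: Attempt 2-coloring using BFS:
  Start at vertex 1, assign color 0
  Color vertex 2 with color 1 (neighbor of 1)
  Color vertex 3 with color 1 (neighbor of 1)
  Color vertex 4 with color 1 (neighbor of 1)

Step 2: Conflict found! Vertices 2 and 3 are adjacent but have the same color.
This means the graph contains an odd cycle.

The graph is NOT bipartite.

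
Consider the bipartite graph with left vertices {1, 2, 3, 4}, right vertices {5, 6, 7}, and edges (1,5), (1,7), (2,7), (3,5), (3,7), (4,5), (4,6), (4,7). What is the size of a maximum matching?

Step 1: List the neighbors of each left vertex:
  1: 5, 7
  2: 7
  3: 5, 7
  4: 5, 6, 7

Step 2: Greedily match left vertices, then look for augmenting paths:
  Match 1 -- 5
  Match 2 -- 7
  Match 4 -- 6
  No augmenting path remains.

Step 3: Verify this is maximum:
  Matching size 3 = min(|L|, |R|) = min(4, 3), which is an upper bound, so this matching is maximum.

Maximum matching: {(1,5), (2,7), (4,6)}
Size: 3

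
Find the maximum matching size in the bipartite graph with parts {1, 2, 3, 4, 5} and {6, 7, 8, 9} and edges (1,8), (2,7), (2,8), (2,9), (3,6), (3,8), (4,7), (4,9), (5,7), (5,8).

Step 1: List the neighbors of each left vertex:
  1: 8
  2: 7, 8, 9
  3: 6, 8
  4: 7, 9
  5: 7, 8

Step 2: Greedily match left vertices, then look for augmenting paths:
  Match 1 -- 8
  Match 2 -- 7
  Match 3 -- 6
  Match 4 -- 9
  No augmenting path remains.

Step 3: Verify this is maximum:
  Matching size 4 = min(|L|, |R|) = min(5, 4), which is an upper bound, so this matching is maximum.

Maximum matching: {(1,8), (2,7), (3,6), (4,9)}
Size: 4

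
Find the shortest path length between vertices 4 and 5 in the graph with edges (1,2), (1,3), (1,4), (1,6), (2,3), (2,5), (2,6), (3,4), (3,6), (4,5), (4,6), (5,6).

Step 1: Build adjacency list:
  1: 2, 3, 4, 6
  2: 1, 3, 5, 6
  3: 1, 2, 4, 6
  4: 1, 3, 5, 6
  5: 2, 4, 6
  6: 1, 2, 3, 4, 5

Step 2: BFS from vertex 4 to find shortest path to 5:
  vertex 1 reached at distance 1
  vertex 3 reached at distance 1
  vertex 5 reached at distance 1

Step 3: Shortest path: 4 -> 5
Path length: 1 edge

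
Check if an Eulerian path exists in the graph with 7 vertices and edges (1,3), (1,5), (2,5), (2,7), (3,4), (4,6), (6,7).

Step 1: Find the degree of each vertex:
  deg(1) = 2
  deg(2) = 2
  deg(3) = 2
  deg(4) = 2
  deg(5) = 2
  deg(6) = 2
  deg(7) = 2

Step 2: Count vertices with odd degree:
  All vertices have even degree (0 odd-degree vertices)

Step 3: Apply Euler's theorem:
  - Eulerian circuit exists iff graph is connected and all vertices have even degree
  - Eulerian path exists iff graph is connected and has 0 or 2 odd-degree vertices

Graph is connected with 0 odd-degree vertices.
Both Eulerian circuit and Eulerian path exist.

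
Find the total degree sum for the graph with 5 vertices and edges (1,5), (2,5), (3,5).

Step 1: Count edges incident to each vertex:
  deg(1) = 1 (neighbors: 5)
  deg(2) = 1 (neighbors: 5)
  deg(3) = 1 (neighbors: 5)
  deg(4) = 0 (neighbors: none)
  deg(5) = 3 (neighbors: 1, 2, 3)

Step 2: Sum all degrees:
  1 + 1 + 1 + 0 + 3 = 6

Verification: sum of degrees = 2 * |E| = 2 * 3 = 6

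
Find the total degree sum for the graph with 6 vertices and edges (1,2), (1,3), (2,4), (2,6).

Step 1: Count edges incident to each vertex:
  deg(1) = 2 (neighbors: 2, 3)
  deg(2) = 3 (neighbors: 1, 4, 6)
  deg(3) = 1 (neighbors: 1)
  deg(4) = 1 (neighbors: 2)
  deg(5) = 0 (neighbors: none)
  deg(6) = 1 (neighbors: 2)

Step 2: Sum all degrees:
  2 + 3 + 1 + 1 + 0 + 1 = 8

Verification: sum of degrees = 2 * |E| = 2 * 4 = 8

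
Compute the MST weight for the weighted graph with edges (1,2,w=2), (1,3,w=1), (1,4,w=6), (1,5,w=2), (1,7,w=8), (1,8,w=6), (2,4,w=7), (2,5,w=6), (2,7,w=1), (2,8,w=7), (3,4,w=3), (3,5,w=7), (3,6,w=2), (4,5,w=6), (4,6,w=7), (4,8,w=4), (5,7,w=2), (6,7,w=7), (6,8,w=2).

Apply Kruskal's algorithm (sort edges by weight, add if no cycle):

Sorted edges by weight:
  (1,3) w=1
  (2,7) w=1
  (1,5) w=2
  (1,2) w=2
  (3,6) w=2
  (5,7) w=2
  (6,8) w=2
  (3,4) w=3
  (4,8) w=4
  (1,4) w=6
  (1,8) w=6
  (2,5) w=6
  (4,5) w=6
  (2,4) w=7
  (2,8) w=7
  (3,5) w=7
  (4,6) w=7
  (6,7) w=7
  (1,7) w=8

Add edge (1,3) w=1 -- no cycle. Running total: 1
Add edge (2,7) w=1 -- no cycle. Running total: 2
Add edge (1,5) w=2 -- no cycle. Running total: 4
Add edge (1,2) w=2 -- no cycle. Running total: 6
Add edge (3,6) w=2 -- no cycle. Running total: 8
Skip edge (5,7) w=2 -- would create cycle
Add edge (6,8) w=2 -- no cycle. Running total: 10
Add edge (3,4) w=3 -- no cycle. Running total: 13

MST edges: (1,3,w=1), (2,7,w=1), (1,5,w=2), (1,2,w=2), (3,6,w=2), (6,8,w=2), (3,4,w=3)
Total MST weight: 1 + 1 + 2 + 2 + 2 + 2 + 3 = 13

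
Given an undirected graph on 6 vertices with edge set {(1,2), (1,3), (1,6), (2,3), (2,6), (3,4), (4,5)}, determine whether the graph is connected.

Step 1: Build adjacency list from edges:
  1: 2, 3, 6
  2: 1, 3, 6
  3: 1, 2, 4
  4: 3, 5
  5: 4
  6: 1, 2

Step 2: Run BFS/DFS from vertex 1:
  Visited: {1, 2, 3, 6, 4, 5}
  Reached 6 of 6 vertices

Step 3: All 6 vertices reached from vertex 1, so the graph is connected.
Answer: Yes, the graph is connected.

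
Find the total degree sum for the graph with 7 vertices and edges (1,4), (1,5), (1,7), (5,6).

Step 1: Count edges incident to each vertex:
  deg(1) = 3 (neighbors: 4, 5, 7)
  deg(2) = 0 (neighbors: none)
  deg(3) = 0 (neighbors: none)
  deg(4) = 1 (neighbors: 1)
  deg(5) = 2 (neighbors: 1, 6)
  deg(6) = 1 (neighbors: 5)
  deg(7) = 1 (neighbors: 1)

Step 2: Sum all degrees:
  3 + 0 + 0 + 1 + 2 + 1 + 1 = 8

Verification: sum of degrees = 2 * |E| = 2 * 4 = 8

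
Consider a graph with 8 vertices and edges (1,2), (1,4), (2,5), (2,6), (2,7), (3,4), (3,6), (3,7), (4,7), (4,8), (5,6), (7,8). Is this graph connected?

Step 1: Build adjacency list from edges:
  1: 2, 4
  2: 1, 5, 6, 7
  3: 4, 6, 7
  4: 1, 3, 7, 8
  5: 2, 6
  6: 2, 3, 5
  7: 2, 3, 4, 8
  8: 4, 7

Step 2: Run BFS/DFS from vertex 1:
  Visited: {1, 2, 4, 5, 6, 7, 3, 8}
  Reached 8 of 8 vertices

Step 3: All 8 vertices reached from vertex 1, so the graph is connected.
Answer: Yes, the graph is connected.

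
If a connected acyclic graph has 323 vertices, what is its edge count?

A tree on n vertices always has exactly n - 1 edges.
For n = 323: edges = 323 - 1 = 322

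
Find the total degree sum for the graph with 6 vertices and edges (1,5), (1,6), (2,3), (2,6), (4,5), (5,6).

Step 1: Count edges incident to each vertex:
  deg(1) = 2 (neighbors: 5, 6)
  deg(2) = 2 (neighbors: 3, 6)
  deg(3) = 1 (neighbors: 2)
  deg(4) = 1 (neighbors: 5)
  deg(5) = 3 (neighbors: 1, 4, 6)
  deg(6) = 3 (neighbors: 1, 2, 5)

Step 2: Sum all degrees:
  2 + 2 + 1 + 1 + 3 + 3 = 12

Verification: sum of degrees = 2 * |E| = 2 * 6 = 12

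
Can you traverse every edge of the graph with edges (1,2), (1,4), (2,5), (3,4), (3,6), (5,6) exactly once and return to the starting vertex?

Step 1: Find the degree of each vertex:
  deg(1) = 2
  deg(2) = 2
  deg(3) = 2
  deg(4) = 2
  deg(5) = 2
  deg(6) = 2

Step 2: Count vertices with odd degree:
  All vertices have even degree (0 odd-degree vertices)

Step 3: Apply Euler's theorem:
  - Eulerian circuit exists iff graph is connected and all vertices have even degree
  - Eulerian path exists iff graph is connected and has 0 or 2 odd-degree vertices

Graph is connected with 0 odd-degree vertices.
Both Eulerian circuit and Eulerian path exist.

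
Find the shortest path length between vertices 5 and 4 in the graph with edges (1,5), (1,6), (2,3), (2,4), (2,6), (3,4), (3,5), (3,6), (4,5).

Step 1: Build adjacency list:
  1: 5, 6
  2: 3, 4, 6
  3: 2, 4, 5, 6
  4: 2, 3, 5
  5: 1, 3, 4
  6: 1, 2, 3

Step 2: BFS from vertex 5 to find shortest path to 4:
  vertex 1 reached at distance 1
  vertex 3 reached at distance 1
  vertex 4 reached at distance 1

Step 3: Shortest path: 5 -> 4
Path length: 1 edge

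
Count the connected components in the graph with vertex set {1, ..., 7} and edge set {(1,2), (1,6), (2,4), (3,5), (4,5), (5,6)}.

Step 1: Build adjacency list from edges:
  1: 2, 6
  2: 1, 4
  3: 5
  4: 2, 5
  5: 3, 4, 6
  6: 1, 5
  7: (none)

Step 2: Run BFS/DFS from vertex 1:
  Visited: {1, 2, 6, 4, 5, 3}
  Reached 6 of 7 vertices

Step 3: Only 6 of 7 vertices reached. Graph is disconnected.
Connected components: {1, 2, 3, 4, 5, 6}, {7}
Number of connected components: 2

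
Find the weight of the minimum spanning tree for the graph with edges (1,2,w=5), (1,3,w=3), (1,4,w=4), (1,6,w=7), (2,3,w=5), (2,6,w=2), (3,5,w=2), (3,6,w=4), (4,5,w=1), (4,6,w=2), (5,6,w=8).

Apply Kruskal's algorithm (sort edges by weight, add if no cycle):

Sorted edges by weight:
  (4,5) w=1
  (2,6) w=2
  (3,5) w=2
  (4,6) w=2
  (1,3) w=3
  (1,4) w=4
  (3,6) w=4
  (1,2) w=5
  (2,3) w=5
  (1,6) w=7
  (5,6) w=8

Add edge (4,5) w=1 -- no cycle. Running total: 1
Add edge (2,6) w=2 -- no cycle. Running total: 3
Add edge (3,5) w=2 -- no cycle. Running total: 5
Add edge (4,6) w=2 -- no cycle. Running total: 7
Add edge (1,3) w=3 -- no cycle. Running total: 10

MST edges: (4,5,w=1), (2,6,w=2), (3,5,w=2), (4,6,w=2), (1,3,w=3)
Total MST weight: 1 + 2 + 2 + 2 + 3 = 10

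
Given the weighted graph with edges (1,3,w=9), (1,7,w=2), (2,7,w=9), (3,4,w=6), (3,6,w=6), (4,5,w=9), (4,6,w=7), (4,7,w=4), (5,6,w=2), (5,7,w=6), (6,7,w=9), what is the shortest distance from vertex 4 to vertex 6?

Step 1: Build adjacency list with weights:
  1: 3(w=9), 7(w=2)
  2: 7(w=9)
  3: 1(w=9), 4(w=6), 6(w=6)
  4: 3(w=6), 5(w=9), 6(w=7), 7(w=4)
  5: 4(w=9), 6(w=2), 7(w=6)
  6: 3(w=6), 4(w=7), 5(w=2), 7(w=9)
  7: 1(w=2), 2(w=9), 4(w=4), 5(w=6), 6(w=9)

Step 2: Apply Dijkstra's algorithm from vertex 4:
  Visit vertex 4 (distance=0)
    Update dist[3] = 6
    Update dist[5] = 9
    Update dist[6] = 7
    Update dist[7] = 4
  Visit vertex 7 (distance=4)
    Update dist[1] = 6
    Update dist[2] = 13
  Visit vertex 1 (distance=6)
  Visit vertex 3 (distance=6)
  Visit vertex 6 (distance=7)

Step 3: Shortest path: 4 -> 6
Total weight: 7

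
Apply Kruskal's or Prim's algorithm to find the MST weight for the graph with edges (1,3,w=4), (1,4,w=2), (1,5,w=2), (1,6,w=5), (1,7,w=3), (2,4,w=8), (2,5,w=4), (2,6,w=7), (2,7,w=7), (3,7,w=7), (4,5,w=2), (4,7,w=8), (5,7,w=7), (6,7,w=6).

Apply Kruskal's algorithm (sort edges by weight, add if no cycle):

Sorted edges by weight:
  (1,5) w=2
  (1,4) w=2
  (4,5) w=2
  (1,7) w=3
  (1,3) w=4
  (2,5) w=4
  (1,6) w=5
  (6,7) w=6
  (2,6) w=7
  (2,7) w=7
  (3,7) w=7
  (5,7) w=7
  (2,4) w=8
  (4,7) w=8

Add edge (1,5) w=2 -- no cycle. Running total: 2
Add edge (1,4) w=2 -- no cycle. Running total: 4
Skip edge (4,5) w=2 -- would create cycle
Add edge (1,7) w=3 -- no cycle. Running total: 7
Add edge (1,3) w=4 -- no cycle. Running total: 11
Add edge (2,5) w=4 -- no cycle. Running total: 15
Add edge (1,6) w=5 -- no cycle. Running total: 20

MST edges: (1,5,w=2), (1,4,w=2), (1,7,w=3), (1,3,w=4), (2,5,w=4), (1,6,w=5)
Total MST weight: 2 + 2 + 3 + 4 + 4 + 5 = 20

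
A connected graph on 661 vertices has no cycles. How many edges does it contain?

A tree on n vertices always has exactly n - 1 edges.
For n = 661: edges = 661 - 1 = 660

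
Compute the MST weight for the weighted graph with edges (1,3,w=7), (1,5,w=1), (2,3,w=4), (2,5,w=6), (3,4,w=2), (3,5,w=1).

Apply Kruskal's algorithm (sort edges by weight, add if no cycle):

Sorted edges by weight:
  (1,5) w=1
  (3,5) w=1
  (3,4) w=2
  (2,3) w=4
  (2,5) w=6
  (1,3) w=7

Add edge (1,5) w=1 -- no cycle. Running total: 1
Add edge (3,5) w=1 -- no cycle. Running total: 2
Add edge (3,4) w=2 -- no cycle. Running total: 4
Add edge (2,3) w=4 -- no cycle. Running total: 8

MST edges: (1,5,w=1), (3,5,w=1), (3,4,w=2), (2,3,w=4)
Total MST weight: 1 + 1 + 2 + 4 = 8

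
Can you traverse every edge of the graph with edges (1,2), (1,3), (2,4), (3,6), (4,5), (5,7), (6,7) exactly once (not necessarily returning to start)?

Step 1: Find the degree of each vertex:
  deg(1) = 2
  deg(2) = 2
  deg(3) = 2
  deg(4) = 2
  deg(5) = 2
  deg(6) = 2
  deg(7) = 2

Step 2: Count vertices with odd degree:
  All vertices have even degree (0 odd-degree vertices)

Step 3: Apply Euler's theorem:
  - Eulerian circuit exists iff graph is connected and all vertices have even degree
  - Eulerian path exists iff graph is connected and has 0 or 2 odd-degree vertices

Graph is connected with 0 odd-degree vertices.
Both Eulerian circuit and Eulerian path exist.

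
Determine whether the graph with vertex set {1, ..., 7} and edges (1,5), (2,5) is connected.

Step 1: Build adjacency list from edges:
  1: 5
  2: 5
  3: (none)
  4: (none)
  5: 1, 2
  6: (none)
  7: (none)

Step 2: Run BFS/DFS from vertex 1:
  Visited: {1, 5, 2}
  Reached 3 of 7 vertices

Step 3: Only 3 of 7 vertices reached. Graph is disconnected.
Connected components: {1, 2, 5}, {3}, {4}, {6}, {7}
Answer: No, the graph is not connected (5 components).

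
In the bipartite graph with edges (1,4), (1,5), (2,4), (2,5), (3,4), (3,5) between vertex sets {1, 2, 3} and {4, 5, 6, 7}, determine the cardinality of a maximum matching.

Step 1: List the neighbors of each left vertex:
  1: 4, 5
  2: 4, 5
  3: 4, 5

Step 2: Greedily match left vertices, then look for augmenting paths:
  Match 1 -- 4
  Match 2 -- 5
  No augmenting path remains.

Step 3: Verify this is maximum:
  Matching has size 2. The vertex set {4, 5} covers every edge and has size 2; any matching has at most one edge per cover vertex, so 2 is maximum (König's theorem).

Maximum matching: {(1,4), (2,5)}
Size: 2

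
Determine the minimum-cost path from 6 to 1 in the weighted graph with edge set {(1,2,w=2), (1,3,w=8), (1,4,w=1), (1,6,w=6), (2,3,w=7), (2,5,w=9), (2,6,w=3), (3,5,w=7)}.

Step 1: Build adjacency list with weights:
  1: 2(w=2), 3(w=8), 4(w=1), 6(w=6)
  2: 1(w=2), 3(w=7), 5(w=9), 6(w=3)
  3: 1(w=8), 2(w=7), 5(w=7)
  4: 1(w=1)
  5: 2(w=9), 3(w=7)
  6: 1(w=6), 2(w=3)

Step 2: Apply Dijkstra's algorithm from vertex 6:
  Visit vertex 6 (distance=0)
    Update dist[1] = 6
    Update dist[2] = 3
  Visit vertex 2 (distance=3)
    Update dist[1] = 5
    Update dist[3] = 10
    Update dist[5] = 12
  Visit vertex 1 (distance=5)
    Update dist[4] = 6

Step 3: Shortest path: 6 -> 2 -> 1
Total weight: 3 + 2 = 5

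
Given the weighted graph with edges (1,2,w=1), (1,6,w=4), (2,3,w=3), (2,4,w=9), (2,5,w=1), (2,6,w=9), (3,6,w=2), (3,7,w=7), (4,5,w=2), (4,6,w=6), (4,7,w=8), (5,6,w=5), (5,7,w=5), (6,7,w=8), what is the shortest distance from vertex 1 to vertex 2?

Step 1: Build adjacency list with weights:
  1: 2(w=1), 6(w=4)
  2: 1(w=1), 3(w=3), 4(w=9), 5(w=1), 6(w=9)
  3: 2(w=3), 6(w=2), 7(w=7)
  4: 2(w=9), 5(w=2), 6(w=6), 7(w=8)
  5: 2(w=1), 4(w=2), 6(w=5), 7(w=5)
  6: 1(w=4), 2(w=9), 3(w=2), 4(w=6), 5(w=5), 7(w=8)
  7: 3(w=7), 4(w=8), 5(w=5), 6(w=8)

Step 2: Apply Dijkstra's algorithm from vertex 1:
  Visit vertex 1 (distance=0)
    Update dist[2] = 1
    Update dist[6] = 4
  Visit vertex 2 (distance=1)
    Update dist[3] = 4
    Update dist[4] = 10
    Update dist[5] = 2

Step 3: Shortest path: 1 -> 2
Total weight: 1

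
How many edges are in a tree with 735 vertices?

A tree on n vertices always has exactly n - 1 edges.
For n = 735: edges = 735 - 1 = 734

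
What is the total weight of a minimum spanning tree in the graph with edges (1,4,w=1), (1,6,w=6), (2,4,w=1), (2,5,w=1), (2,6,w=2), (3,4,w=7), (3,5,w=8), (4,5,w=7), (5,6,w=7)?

Apply Kruskal's algorithm (sort edges by weight, add if no cycle):

Sorted edges by weight:
  (1,4) w=1
  (2,5) w=1
  (2,4) w=1
  (2,6) w=2
  (1,6) w=6
  (3,4) w=7
  (4,5) w=7
  (5,6) w=7
  (3,5) w=8

Add edge (1,4) w=1 -- no cycle. Running total: 1
Add edge (2,5) w=1 -- no cycle. Running total: 2
Add edge (2,4) w=1 -- no cycle. Running total: 3
Add edge (2,6) w=2 -- no cycle. Running total: 5
Skip edge (1,6) w=6 -- would create cycle
Add edge (3,4) w=7 -- no cycle. Running total: 12

MST edges: (1,4,w=1), (2,5,w=1), (2,4,w=1), (2,6,w=2), (3,4,w=7)
Total MST weight: 1 + 1 + 1 + 2 + 7 = 12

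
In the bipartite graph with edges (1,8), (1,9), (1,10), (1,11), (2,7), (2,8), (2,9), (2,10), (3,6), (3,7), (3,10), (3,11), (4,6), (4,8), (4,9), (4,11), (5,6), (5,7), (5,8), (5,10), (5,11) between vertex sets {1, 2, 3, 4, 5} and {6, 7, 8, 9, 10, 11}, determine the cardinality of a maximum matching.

Step 1: List the neighbors of each left vertex:
  1: 8, 9, 10, 11
  2: 7, 8, 9, 10
  3: 6, 7, 10, 11
  4: 6, 8, 9, 11
  5: 6, 7, 8, 10, 11

Step 2: Greedily match left vertices, then look for augmenting paths:
  Match 1 -- 8
  Match 2 -- 7
  Match 3 -- 6
  Match 4 -- 9
  Match 5 -- 10
  No augmenting path remains.

Step 3: Verify this is maximum:
  Matching size 5 = min(|L|, |R|) = min(5, 6), which is an upper bound, so this matching is maximum.

Maximum matching: {(1,8), (2,7), (3,6), (4,9), (5,10)}
Size: 5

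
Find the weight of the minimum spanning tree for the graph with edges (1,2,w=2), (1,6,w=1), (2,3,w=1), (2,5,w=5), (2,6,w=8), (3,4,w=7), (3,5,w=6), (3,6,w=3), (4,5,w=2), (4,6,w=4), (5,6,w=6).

Apply Kruskal's algorithm (sort edges by weight, add if no cycle):

Sorted edges by weight:
  (1,6) w=1
  (2,3) w=1
  (1,2) w=2
  (4,5) w=2
  (3,6) w=3
  (4,6) w=4
  (2,5) w=5
  (3,5) w=6
  (5,6) w=6
  (3,4) w=7
  (2,6) w=8

Add edge (1,6) w=1 -- no cycle. Running total: 1
Add edge (2,3) w=1 -- no cycle. Running total: 2
Add edge (1,2) w=2 -- no cycle. Running total: 4
Add edge (4,5) w=2 -- no cycle. Running total: 6
Skip edge (3,6) w=3 -- would create cycle
Add edge (4,6) w=4 -- no cycle. Running total: 10

MST edges: (1,6,w=1), (2,3,w=1), (1,2,w=2), (4,5,w=2), (4,6,w=4)
Total MST weight: 1 + 1 + 2 + 2 + 4 = 10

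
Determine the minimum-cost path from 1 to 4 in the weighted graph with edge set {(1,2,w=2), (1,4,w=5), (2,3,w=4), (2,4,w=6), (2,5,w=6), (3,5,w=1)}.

Step 1: Build adjacency list with weights:
  1: 2(w=2), 4(w=5)
  2: 1(w=2), 3(w=4), 4(w=6), 5(w=6)
  3: 2(w=4), 5(w=1)
  4: 1(w=5), 2(w=6)
  5: 2(w=6), 3(w=1)

Step 2: Apply Dijkstra's algorithm from vertex 1:
  Visit vertex 1 (distance=0)
    Update dist[2] = 2
    Update dist[4] = 5
  Visit vertex 2 (distance=2)
    Update dist[3] = 6
    Update dist[5] = 8
  Visit vertex 4 (distance=5)

Step 3: Shortest path: 1 -> 4
Total weight: 5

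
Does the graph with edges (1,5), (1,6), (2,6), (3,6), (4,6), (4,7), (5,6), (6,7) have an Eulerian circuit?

Step 1: Find the degree of each vertex:
  deg(1) = 2
  deg(2) = 1
  deg(3) = 1
  deg(4) = 2
  deg(5) = 2
  deg(6) = 6
  deg(7) = 2

Step 2: Count vertices with odd degree:
  Odd-degree vertices: 2, 3 (2 total)

Step 3: Apply Euler's theorem:
  - Eulerian circuit exists iff graph is connected and all vertices have even degree
  - Eulerian path exists iff graph is connected and has 0 or 2 odd-degree vertices

Graph is connected with exactly 2 odd-degree vertices (2, 3).
Eulerian path exists (starting and ending at the odd-degree vertices), but no Eulerian circuit.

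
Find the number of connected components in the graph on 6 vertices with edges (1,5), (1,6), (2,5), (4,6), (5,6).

Step 1: Build adjacency list from edges:
  1: 5, 6
  2: 5
  3: (none)
  4: 6
  5: 1, 2, 6
  6: 1, 4, 5

Step 2: Run BFS/DFS from vertex 1:
  Visited: {1, 5, 6, 2, 4}
  Reached 5 of 6 vertices

Step 3: Only 5 of 6 vertices reached. Graph is disconnected.
Connected components: {1, 2, 4, 5, 6}, {3}
Number of connected components: 2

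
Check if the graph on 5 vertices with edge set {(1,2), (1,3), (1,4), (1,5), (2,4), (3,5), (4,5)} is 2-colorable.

Step 1: Attempt 2-coloring using BFS:
  Start at vertex 1, assign color 0
  Color vertex 2 with color 1 (neighbor of 1)
  Color vertex 3 with color 1 (neighbor of 1)
  Color vertex 4 with color 1 (neighbor of 1)
  Color vertex 5 with color 1 (neighbor of 1)

Step 2: Conflict found! Vertices 2 and 4 are adjacent but have the same color.
This means the graph contains an odd cycle.

The graph is NOT bipartite.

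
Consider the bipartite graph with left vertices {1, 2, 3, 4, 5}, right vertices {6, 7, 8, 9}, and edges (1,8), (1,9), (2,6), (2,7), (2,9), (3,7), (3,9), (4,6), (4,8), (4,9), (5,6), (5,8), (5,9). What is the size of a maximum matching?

Step 1: List the neighbors of each left vertex:
  1: 8, 9
  2: 6, 7, 9
  3: 7, 9
  4: 6, 8, 9
  5: 6, 8, 9

Step 2: Greedily match left vertices, then look for augmenting paths:
  Match 1 -- 8
  Match 2 -- 6
  Match 3 -- 7
  Match 4 -- 9
  No augmenting path remains.

Step 3: Verify this is maximum:
  Matching size 4 = min(|L|, |R|) = min(5, 4), which is an upper bound, so this matching is maximum.

Maximum matching: {(1,8), (2,6), (3,7), (4,9)}
Size: 4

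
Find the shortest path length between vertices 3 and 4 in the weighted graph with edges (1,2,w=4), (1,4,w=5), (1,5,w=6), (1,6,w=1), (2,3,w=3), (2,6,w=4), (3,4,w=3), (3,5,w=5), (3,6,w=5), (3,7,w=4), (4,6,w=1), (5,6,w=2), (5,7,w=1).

Step 1: Build adjacency list with weights:
  1: 2(w=4), 4(w=5), 5(w=6), 6(w=1)
  2: 1(w=4), 3(w=3), 6(w=4)
  3: 2(w=3), 4(w=3), 5(w=5), 6(w=5), 7(w=4)
  4: 1(w=5), 3(w=3), 6(w=1)
  5: 1(w=6), 3(w=5), 6(w=2), 7(w=1)
  6: 1(w=1), 2(w=4), 3(w=5), 4(w=1), 5(w=2)
  7: 3(w=4), 5(w=1)

Step 2: Apply Dijkstra's algorithm from vertex 3:
  Visit vertex 3 (distance=0)
    Update dist[2] = 3
    Update dist[4] = 3
    Update dist[5] = 5
    Update dist[6] = 5
    Update dist[7] = 4
  Visit vertex 2 (distance=3)
    Update dist[1] = 7
  Visit vertex 4 (distance=3)
    Update dist[6] = 4

Step 3: Shortest path: 3 -> 4
Total weight: 3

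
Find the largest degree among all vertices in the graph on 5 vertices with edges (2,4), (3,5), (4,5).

Step 1: Count edges incident to each vertex:
  deg(1) = 0 (neighbors: none)
  deg(2) = 1 (neighbors: 4)
  deg(3) = 1 (neighbors: 5)
  deg(4) = 2 (neighbors: 2, 5)
  deg(5) = 2 (neighbors: 3, 4)

Step 2: Find maximum:
  max(0, 1, 1, 2, 2) = 2 (vertex 4)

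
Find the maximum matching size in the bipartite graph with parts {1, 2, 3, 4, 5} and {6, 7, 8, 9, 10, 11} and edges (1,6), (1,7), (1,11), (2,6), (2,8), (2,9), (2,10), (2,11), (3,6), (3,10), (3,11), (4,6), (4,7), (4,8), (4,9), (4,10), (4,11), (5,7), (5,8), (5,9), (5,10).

Step 1: List the neighbors of each left vertex:
  1: 6, 7, 11
  2: 6, 8, 9, 10, 11
  3: 6, 10, 11
  4: 6, 7, 8, 9, 10, 11
  5: 7, 8, 9, 10

Step 2: Greedily match left vertices, then look for augmenting paths:
  Match 1 -- 6
  Match 2 -- 8
  Match 3 -- 10
  Match 4 -- 7
  Match 5 -- 9
  No augmenting path remains.

Step 3: Verify this is maximum:
  Matching size 5 = min(|L|, |R|) = min(5, 6), which is an upper bound, so this matching is maximum.

Maximum matching: {(1,6), (2,8), (3,10), (4,7), (5,9)}
Size: 5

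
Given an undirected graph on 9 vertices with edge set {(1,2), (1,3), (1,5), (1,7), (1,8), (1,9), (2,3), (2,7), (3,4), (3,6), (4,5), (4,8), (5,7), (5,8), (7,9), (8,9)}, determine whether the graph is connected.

Step 1: Build adjacency list from edges:
  1: 2, 3, 5, 7, 8, 9
  2: 1, 3, 7
  3: 1, 2, 4, 6
  4: 3, 5, 8
  5: 1, 4, 7, 8
  6: 3
  7: 1, 2, 5, 9
  8: 1, 4, 5, 9
  9: 1, 7, 8

Step 2: Run BFS/DFS from vertex 1:
  Visited: {1, 2, 3, 5, 7, 8, 9, 4, 6}
  Reached 9 of 9 vertices

Step 3: All 9 vertices reached from vertex 1, so the graph is connected.
Answer: Yes, the graph is connected.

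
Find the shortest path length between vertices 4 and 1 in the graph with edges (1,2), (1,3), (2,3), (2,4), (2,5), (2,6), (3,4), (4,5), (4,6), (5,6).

Step 1: Build adjacency list:
  1: 2, 3
  2: 1, 3, 4, 5, 6
  3: 1, 2, 4
  4: 2, 3, 5, 6
  5: 2, 4, 6
  6: 2, 4, 5

Step 2: BFS from vertex 4 to find shortest path to 1:
  vertex 2 reached at distance 1
  vertex 3 reached at distance 1
  vertex 5 reached at distance 1
  vertex 6 reached at distance 1
  vertex 1 reached at distance 2

Step 3: Shortest path: 4 -> 3 -> 1
Path length: 2 edges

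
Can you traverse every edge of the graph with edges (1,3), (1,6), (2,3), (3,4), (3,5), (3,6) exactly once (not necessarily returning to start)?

Step 1: Find the degree of each vertex:
  deg(1) = 2
  deg(2) = 1
  deg(3) = 5
  deg(4) = 1
  deg(5) = 1
  deg(6) = 2

Step 2: Count vertices with odd degree:
  Odd-degree vertices: 2, 3, 4, 5 (4 total)

Step 3: Apply Euler's theorem:
  - Eulerian circuit exists iff graph is connected and all vertices have even degree
  - Eulerian path exists iff graph is connected and has 0 or 2 odd-degree vertices

Graph has 4 odd-degree vertices (need 0 or 2).
Neither Eulerian path nor Eulerian circuit exists.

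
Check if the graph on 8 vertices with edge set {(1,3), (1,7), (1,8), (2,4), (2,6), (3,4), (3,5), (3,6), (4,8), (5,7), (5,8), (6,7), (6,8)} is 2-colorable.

Step 1: Attempt 2-coloring using BFS:
  Start at vertex 1, assign color 0
  Color vertex 3 with color 1 (neighbor of 1)
  Color vertex 7 with color 1 (neighbor of 1)
  Color vertex 8 with color 1 (neighbor of 1)
  Color vertex 4 with color 0 (neighbor of 3)
  Color vertex 5 with color 0 (neighbor of 3)
  Color vertex 6 with color 0 (neighbor of 3)
  Color vertex 2 with color 1 (neighbor of 4)

Step 2: 2-coloring succeeded. No conflicts found.
  Set A (color 0): {1, 4, 5, 6}
  Set B (color 1): {2, 3, 7, 8}

The graph is bipartite with partition {1, 4, 5, 6}, {2, 3, 7, 8}.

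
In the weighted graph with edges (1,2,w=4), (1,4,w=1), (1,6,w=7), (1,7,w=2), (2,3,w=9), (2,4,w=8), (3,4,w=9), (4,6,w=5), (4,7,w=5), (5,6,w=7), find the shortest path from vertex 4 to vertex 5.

Step 1: Build adjacency list with weights:
  1: 2(w=4), 4(w=1), 6(w=7), 7(w=2)
  2: 1(w=4), 3(w=9), 4(w=8)
  3: 2(w=9), 4(w=9)
  4: 1(w=1), 2(w=8), 3(w=9), 6(w=5), 7(w=5)
  5: 6(w=7)
  6: 1(w=7), 4(w=5), 5(w=7)
  7: 1(w=2), 4(w=5)

Step 2: Apply Dijkstra's algorithm from vertex 4:
  Visit vertex 4 (distance=0)
    Update dist[1] = 1
    Update dist[2] = 8
    Update dist[3] = 9
    Update dist[6] = 5
    Update dist[7] = 5
  Visit vertex 1 (distance=1)
    Update dist[2] = 5
    Update dist[7] = 3
  Visit vertex 7 (distance=3)
  Visit vertex 2 (distance=5)
  Visit vertex 6 (distance=5)
    Update dist[5] = 12
  Visit vertex 3 (distance=9)
  Visit vertex 5 (distance=12)

Step 3: Shortest path: 4 -> 6 -> 5
Total weight: 5 + 7 = 12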